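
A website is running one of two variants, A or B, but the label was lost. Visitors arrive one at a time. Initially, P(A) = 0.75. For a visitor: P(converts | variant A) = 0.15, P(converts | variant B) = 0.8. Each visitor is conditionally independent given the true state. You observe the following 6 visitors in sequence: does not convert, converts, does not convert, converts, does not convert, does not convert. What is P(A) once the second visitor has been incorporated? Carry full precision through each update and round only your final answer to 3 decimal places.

0.705

Apply Bayes' rule sequentially, carrying P(A) forward.
After 'does not convert': P(A) = 0.85·0.7500 / (0.85·0.7500 + 0.2·0.2500) ≈ 0.9273
After 'converts': P(A) = 0.15·0.9273 / (0.15·0.9273 + 0.8·0.0727) ≈ 0.7051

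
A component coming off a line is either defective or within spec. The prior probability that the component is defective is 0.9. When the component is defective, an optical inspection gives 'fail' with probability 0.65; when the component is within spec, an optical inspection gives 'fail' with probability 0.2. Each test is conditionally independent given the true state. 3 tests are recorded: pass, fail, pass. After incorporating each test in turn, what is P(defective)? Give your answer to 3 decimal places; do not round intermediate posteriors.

After 'pass': P(defective) = 0.35·0.9000 / (0.35·0.9000 + 0.8·0.1000) ≈ 0.7975
After 'fail': P(defective) = 0.65·0.7975 / (0.65·0.7975 + 0.2·0.2025) ≈ 0.9275
After 'pass': P(defective) = 0.35·0.9275 / (0.35·0.9275 + 0.8·0.0725) ≈ 0.8485

0.848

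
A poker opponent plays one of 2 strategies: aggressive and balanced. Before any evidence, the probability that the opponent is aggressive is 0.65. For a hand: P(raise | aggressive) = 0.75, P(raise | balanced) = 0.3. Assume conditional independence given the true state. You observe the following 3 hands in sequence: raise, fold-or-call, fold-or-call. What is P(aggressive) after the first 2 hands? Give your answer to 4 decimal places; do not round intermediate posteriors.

After 'raise': P(aggressive) = 0.75·0.6500 / (0.75·0.6500 + 0.3·0.3500) ≈ 0.8228
After 'fold-or-call': P(aggressive) = 0.25·0.8228 / (0.25·0.8228 + 0.7·0.1772) ≈ 0.6238

0.6238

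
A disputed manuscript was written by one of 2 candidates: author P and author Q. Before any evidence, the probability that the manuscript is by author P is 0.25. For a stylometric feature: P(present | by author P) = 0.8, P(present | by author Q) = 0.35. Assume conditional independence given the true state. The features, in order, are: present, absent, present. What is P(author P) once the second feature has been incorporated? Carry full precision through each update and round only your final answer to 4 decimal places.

Each posterior becomes the prior for the next update.
After 'present': P(author P) = 0.8·0.2500 / (0.8·0.2500 + 0.35·0.7500) ≈ 0.4324
After 'absent': P(author P) = 0.2·0.4324 / (0.2·0.4324 + 0.65·0.5676) ≈ 0.1899

0.1899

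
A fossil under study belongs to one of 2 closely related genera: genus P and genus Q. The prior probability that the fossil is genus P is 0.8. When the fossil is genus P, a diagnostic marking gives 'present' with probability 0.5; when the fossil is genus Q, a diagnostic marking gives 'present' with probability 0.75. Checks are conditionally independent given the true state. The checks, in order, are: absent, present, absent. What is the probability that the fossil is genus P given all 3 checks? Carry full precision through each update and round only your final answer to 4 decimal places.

0.9143

After 'absent': P(genus P) = 0.5·0.8000 / (0.5·0.8000 + 0.25·0.2000) ≈ 0.8889
After 'present': P(genus P) = 0.5·0.8889 / (0.5·0.8889 + 0.75·0.1111) ≈ 0.8421
After 'absent': P(genus P) = 0.5·0.8421 / (0.5·0.8421 + 0.25·0.1579) ≈ 0.9143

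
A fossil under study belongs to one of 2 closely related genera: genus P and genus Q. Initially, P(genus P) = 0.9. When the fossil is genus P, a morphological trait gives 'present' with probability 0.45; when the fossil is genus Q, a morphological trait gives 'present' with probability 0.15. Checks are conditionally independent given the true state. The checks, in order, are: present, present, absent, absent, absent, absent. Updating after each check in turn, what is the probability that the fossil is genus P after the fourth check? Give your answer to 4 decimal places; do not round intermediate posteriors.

0.9714

Apply Bayes' rule sequentially, carrying P(genus P) forward.
After 'present': P(genus P) = 0.45·0.9000 / (0.45·0.9000 + 0.15·0.1000) ≈ 0.9643
After 'present': P(genus P) = 0.45·0.9643 / (0.45·0.9643 + 0.15·0.0357) ≈ 0.9878
After 'absent': P(genus P) = 0.55·0.9878 / (0.55·0.9878 + 0.85·0.0122) ≈ 0.9813
After 'absent': P(genus P) = 0.55·0.9813 / (0.55·0.9813 + 0.85·0.0187) ≈ 0.9714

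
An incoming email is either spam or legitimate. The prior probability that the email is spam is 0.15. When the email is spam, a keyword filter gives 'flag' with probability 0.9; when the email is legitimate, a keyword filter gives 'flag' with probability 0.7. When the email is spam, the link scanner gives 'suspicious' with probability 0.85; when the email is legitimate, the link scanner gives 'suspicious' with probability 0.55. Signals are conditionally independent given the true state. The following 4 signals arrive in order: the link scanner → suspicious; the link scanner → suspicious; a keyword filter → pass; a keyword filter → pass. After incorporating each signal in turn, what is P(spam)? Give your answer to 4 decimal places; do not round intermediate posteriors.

0.0447

After the link scanner='suspicious': P(spam) = 0.85·0.1500 / (0.85·0.1500 + 0.55·0.8500) ≈ 0.2143
After the link scanner='suspicious': P(spam) = 0.85·0.2143 / (0.85·0.2143 + 0.55·0.7857) ≈ 0.2965
After a keyword filter='pass': P(spam) = 0.1·0.2965 / (0.1·0.2965 + 0.3·0.7035) ≈ 0.1232
After a keyword filter='pass': P(spam) = 0.1·0.1232 / (0.1·0.1232 + 0.3·0.8768) ≈ 0.0447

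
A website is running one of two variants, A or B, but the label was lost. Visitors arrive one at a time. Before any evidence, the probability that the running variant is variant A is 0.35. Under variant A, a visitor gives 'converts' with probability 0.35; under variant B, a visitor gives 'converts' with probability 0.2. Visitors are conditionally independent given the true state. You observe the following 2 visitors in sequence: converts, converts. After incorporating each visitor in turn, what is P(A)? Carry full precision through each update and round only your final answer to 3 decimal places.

After 'converts': P(A) = 0.35·0.3500 / (0.35·0.3500 + 0.2·0.6500) ≈ 0.4851
After 'converts': P(A) = 0.35·0.4851 / (0.35·0.4851 + 0.2·0.5149) ≈ 0.6225

0.623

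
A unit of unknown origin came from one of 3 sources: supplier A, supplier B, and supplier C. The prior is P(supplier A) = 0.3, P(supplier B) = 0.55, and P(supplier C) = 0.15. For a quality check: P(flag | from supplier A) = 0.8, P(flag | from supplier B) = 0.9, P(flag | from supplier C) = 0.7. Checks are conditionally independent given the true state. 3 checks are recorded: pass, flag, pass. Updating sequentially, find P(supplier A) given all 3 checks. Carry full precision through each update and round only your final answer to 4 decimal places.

After 'pass': normaliser = 0.2·0.3000 + 0.1·0.5500 + 0.3·0.1500; P(supplier A) ≈ 0.3750, P(supplier B) ≈ 0.3438, P(supplier C) ≈ 0.2812
After 'flag': normaliser = 0.8·0.3750 + 0.9·0.3438 + 0.7·0.2812; P(supplier A) ≈ 0.3721, P(supplier B) ≈ 0.3837, P(supplier C) ≈ 0.2442
After 'pass': normaliser = 0.2·0.3721 + 0.1·0.3837 + 0.3·0.2442; P(supplier A) ≈ 0.4000, P(supplier B) ≈ 0.2062, P(supplier C) ≈ 0.3937

0.4000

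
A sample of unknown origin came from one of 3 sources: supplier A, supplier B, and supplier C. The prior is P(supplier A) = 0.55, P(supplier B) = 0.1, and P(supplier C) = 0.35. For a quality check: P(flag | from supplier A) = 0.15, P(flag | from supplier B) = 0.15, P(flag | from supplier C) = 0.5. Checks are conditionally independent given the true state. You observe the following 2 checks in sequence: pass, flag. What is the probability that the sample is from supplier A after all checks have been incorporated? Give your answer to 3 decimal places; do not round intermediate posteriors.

After 'pass': normaliser = 0.85·0.5500 + 0.85·0.1000 + 0.5·0.3500; P(supplier A) ≈ 0.6426, P(supplier B) ≈ 0.1168, P(supplier C) ≈ 0.2405
After 'flag': normaliser = 0.15·0.6426 + 0.15·0.1168 + 0.5·0.2405; P(supplier A) ≈ 0.4116, P(supplier B) ≈ 0.0748, P(supplier C) ≈ 0.5136

0.412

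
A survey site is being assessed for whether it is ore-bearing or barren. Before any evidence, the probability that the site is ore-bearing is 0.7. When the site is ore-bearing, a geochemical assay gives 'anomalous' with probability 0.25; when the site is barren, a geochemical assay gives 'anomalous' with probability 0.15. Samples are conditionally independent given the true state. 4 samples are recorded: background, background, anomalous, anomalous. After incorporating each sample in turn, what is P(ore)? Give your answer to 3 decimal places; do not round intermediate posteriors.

Apply Bayes' rule sequentially, carrying P(ore) forward.
After 'background': P(ore) = 0.75·0.7000 / (0.75·0.7000 + 0.85·0.3000) ≈ 0.6731
After 'background': P(ore) = 0.75·0.6731 / (0.75·0.6731 + 0.85·0.3269) ≈ 0.6450
After 'anomalous': P(ore) = 0.25·0.6450 / (0.25·0.6450 + 0.15·0.3550) ≈ 0.7517
After 'anomalous': P(ore) = 0.25·0.7517 / (0.25·0.7517 + 0.15·0.2483) ≈ 0.8346

0.835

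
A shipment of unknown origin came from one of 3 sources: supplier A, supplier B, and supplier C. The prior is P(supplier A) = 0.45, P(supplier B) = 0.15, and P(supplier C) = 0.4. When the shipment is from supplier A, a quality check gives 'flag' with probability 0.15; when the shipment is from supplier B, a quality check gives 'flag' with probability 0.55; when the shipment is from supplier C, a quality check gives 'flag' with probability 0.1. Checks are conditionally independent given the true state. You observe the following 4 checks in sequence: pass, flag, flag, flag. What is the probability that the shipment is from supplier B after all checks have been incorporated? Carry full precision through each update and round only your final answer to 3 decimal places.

0.872

Each posterior becomes the prior for the next update.
After 'pass': normaliser = 0.85·0.4500 + 0.45·0.1500 + 0.9·0.4000; P(supplier A) ≈ 0.4722, P(supplier B) ≈ 0.0833, P(supplier C) ≈ 0.4444
After 'flag': normaliser = 0.15·0.4722 + 0.55·0.0833 + 0.1·0.4444; P(supplier A) ≈ 0.4397, P(supplier B) ≈ 0.2845, P(supplier C) ≈ 0.2759
After 'flag': normaliser = 0.15·0.4397 + 0.55·0.2845 + 0.1·0.2759; P(supplier A) ≈ 0.2638, P(supplier B) ≈ 0.6259, P(supplier C) ≈ 0.1103
After 'flag': normaliser = 0.15·0.2638 + 0.55·0.6259 + 0.1·0.1103; P(supplier A) ≈ 0.1002, P(supplier B) ≈ 0.8718, P(supplier C) ≈ 0.0279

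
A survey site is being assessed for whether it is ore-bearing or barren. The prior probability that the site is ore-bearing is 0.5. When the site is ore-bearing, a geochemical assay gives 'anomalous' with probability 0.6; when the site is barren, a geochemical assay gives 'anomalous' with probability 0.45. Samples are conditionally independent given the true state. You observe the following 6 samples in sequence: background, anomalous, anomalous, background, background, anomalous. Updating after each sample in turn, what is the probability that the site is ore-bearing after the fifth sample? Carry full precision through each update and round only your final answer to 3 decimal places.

After 'background': P(ore) = 0.4·0.5000 / (0.4·0.5000 + 0.55·0.5000) ≈ 0.4211
After 'anomalous': P(ore) = 0.6·0.4211 / (0.6·0.4211 + 0.45·0.5789) ≈ 0.4923
After 'anomalous': P(ore) = 0.6·0.4923 / (0.6·0.4923 + 0.45·0.5077) ≈ 0.5639
After 'background': P(ore) = 0.4·0.5639 / (0.4·0.5639 + 0.55·0.4361) ≈ 0.4846
After 'background': P(ore) = 0.4·0.4846 / (0.4·0.4846 + 0.55·0.5154) ≈ 0.4061

0.406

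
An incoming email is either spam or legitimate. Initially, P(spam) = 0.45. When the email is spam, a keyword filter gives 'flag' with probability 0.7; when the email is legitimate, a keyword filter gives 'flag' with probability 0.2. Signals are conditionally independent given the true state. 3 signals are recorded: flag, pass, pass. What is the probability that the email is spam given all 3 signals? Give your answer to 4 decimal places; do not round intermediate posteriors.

After 'flag': P(spam) = 0.7·0.4500 / (0.7·0.4500 + 0.2·0.5500) ≈ 0.7412
After 'pass': P(spam) = 0.3·0.7412 / (0.3·0.7412 + 0.8·0.2588) ≈ 0.5178
After 'pass': P(spam) = 0.3·0.5178 / (0.3·0.5178 + 0.8·0.4822) ≈ 0.2871

0.2871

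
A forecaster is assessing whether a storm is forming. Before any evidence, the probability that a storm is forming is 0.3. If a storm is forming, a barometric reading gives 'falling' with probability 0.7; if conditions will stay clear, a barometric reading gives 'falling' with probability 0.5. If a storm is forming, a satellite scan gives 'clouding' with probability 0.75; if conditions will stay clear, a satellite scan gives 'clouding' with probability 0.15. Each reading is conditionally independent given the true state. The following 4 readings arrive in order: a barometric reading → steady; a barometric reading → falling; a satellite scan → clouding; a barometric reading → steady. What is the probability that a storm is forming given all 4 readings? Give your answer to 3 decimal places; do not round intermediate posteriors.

After a barometric reading='steady': P(storm) = 0.3·0.3000 / (0.3·0.3000 + 0.5·0.7000) ≈ 0.2045
After a barometric reading='falling': P(storm) = 0.7·0.2045 / (0.7·0.2045 + 0.5·0.7955) ≈ 0.2647
After a satellite scan='clouding': P(storm) = 0.75·0.2647 / (0.75·0.2647 + 0.15·0.7353) ≈ 0.6429
After a barometric reading='steady': P(storm) = 0.3·0.6429 / (0.3·0.6429 + 0.5·0.3571) ≈ 0.5192

0.519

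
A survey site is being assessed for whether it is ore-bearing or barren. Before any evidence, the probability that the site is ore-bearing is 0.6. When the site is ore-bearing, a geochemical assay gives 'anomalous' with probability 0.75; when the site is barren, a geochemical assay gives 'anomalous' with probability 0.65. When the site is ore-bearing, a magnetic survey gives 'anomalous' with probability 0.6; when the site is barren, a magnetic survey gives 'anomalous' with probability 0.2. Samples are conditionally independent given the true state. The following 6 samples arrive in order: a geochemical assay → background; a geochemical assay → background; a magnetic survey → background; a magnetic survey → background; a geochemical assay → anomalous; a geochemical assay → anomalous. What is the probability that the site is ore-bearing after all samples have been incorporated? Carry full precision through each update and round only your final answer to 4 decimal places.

After a geochemical assay='background': P(ore) = 0.25·0.6000 / (0.25·0.6000 + 0.35·0.4000) ≈ 0.5172
After a geochemical assay='background': P(ore) = 0.25·0.5172 / (0.25·0.5172 + 0.35·0.4828) ≈ 0.4335
After a magnetic survey='background': P(ore) = 0.4·0.4335 / (0.4·0.4335 + 0.8·0.5665) ≈ 0.2768
After a magnetic survey='background': P(ore) = 0.4·0.2768 / (0.4·0.2768 + 0.8·0.7232) ≈ 0.1606
After a geochemical assay='anomalous': P(ore) = 0.75·0.1606 / (0.75·0.1606 + 0.65·0.8394) ≈ 0.1808
After a geochemical assay='anomalous': P(ore) = 0.75·0.1808 / (0.75·0.1808 + 0.65·0.8192) ≈ 0.2030

0.2030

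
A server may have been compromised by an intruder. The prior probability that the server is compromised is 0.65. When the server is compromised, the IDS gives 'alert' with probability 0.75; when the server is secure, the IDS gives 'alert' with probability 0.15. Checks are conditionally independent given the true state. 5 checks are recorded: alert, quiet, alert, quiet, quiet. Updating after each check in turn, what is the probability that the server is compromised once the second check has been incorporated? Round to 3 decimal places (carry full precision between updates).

0.732

Each posterior becomes the prior for the next update.
After 'alert': P(compromised) = 0.75·0.6500 / (0.75·0.6500 + 0.15·0.3500) ≈ 0.9028
After 'quiet': P(compromised) = 0.25·0.9028 / (0.25·0.9028 + 0.85·0.0972) ≈ 0.7320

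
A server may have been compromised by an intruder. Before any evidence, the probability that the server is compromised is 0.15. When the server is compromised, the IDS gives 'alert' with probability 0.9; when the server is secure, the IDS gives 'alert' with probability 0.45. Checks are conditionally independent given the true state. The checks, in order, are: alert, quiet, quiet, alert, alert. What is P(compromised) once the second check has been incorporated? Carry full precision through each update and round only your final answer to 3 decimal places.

0.060

Apply Bayes' rule sequentially, carrying P(compromised) forward.
After 'alert': P(compromised) = 0.9·0.1500 / (0.9·0.1500 + 0.45·0.8500) ≈ 0.2609
After 'quiet': P(compromised) = 0.1·0.2609 / (0.1·0.2609 + 0.55·0.7391) ≈ 0.0603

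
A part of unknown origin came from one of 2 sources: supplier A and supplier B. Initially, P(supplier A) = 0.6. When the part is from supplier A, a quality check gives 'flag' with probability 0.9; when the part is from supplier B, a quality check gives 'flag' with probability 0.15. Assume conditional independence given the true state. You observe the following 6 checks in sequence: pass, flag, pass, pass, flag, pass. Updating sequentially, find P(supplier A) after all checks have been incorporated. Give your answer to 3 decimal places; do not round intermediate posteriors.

Each posterior becomes the prior for the next update.
After 'pass': P(supplier A) = 0.1·0.6000 / (0.1·0.6000 + 0.85·0.4000) ≈ 0.1500
After 'flag': P(supplier A) = 0.9·0.1500 / (0.9·0.1500 + 0.15·0.8500) ≈ 0.5143
After 'pass': P(supplier A) = 0.1·0.5143 / (0.1·0.5143 + 0.85·0.4857) ≈ 0.1108
After 'pass': P(supplier A) = 0.1·0.1108 / (0.1·0.1108 + 0.85·0.8892) ≈ 0.0144
After 'flag': P(supplier A) = 0.9·0.0144 / (0.9·0.0144 + 0.15·0.9856) ≈ 0.0808
After 'pass': P(supplier A) = 0.1·0.0808 / (0.1·0.0808 + 0.85·0.9192) ≈ 0.0102

0.010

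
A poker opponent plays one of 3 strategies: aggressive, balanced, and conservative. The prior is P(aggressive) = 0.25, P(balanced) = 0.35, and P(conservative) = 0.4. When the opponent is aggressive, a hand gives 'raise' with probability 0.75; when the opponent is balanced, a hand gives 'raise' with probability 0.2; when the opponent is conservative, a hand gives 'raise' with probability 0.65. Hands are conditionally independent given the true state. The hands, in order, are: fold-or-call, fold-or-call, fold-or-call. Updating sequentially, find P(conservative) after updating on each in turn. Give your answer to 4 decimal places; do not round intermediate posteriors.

0.0856

Apply Bayes' rule sequentially, carrying P(conservative) forward.
After 'fold-or-call': normaliser = 0.25·0.2500 + 0.8·0.3500 + 0.35·0.4000; P(aggressive) ≈ 0.1295, P(balanced) ≈ 0.5803, P(conservative) ≈ 0.2902
After 'fold-or-call': normaliser = 0.25·0.1295 + 0.8·0.5803 + 0.35·0.2902; P(aggressive) ≈ 0.0541, P(balanced) ≈ 0.7761, P(conservative) ≈ 0.1698
After 'fold-or-call': normaliser = 0.25·0.0541 + 0.8·0.7761 + 0.35·0.1698; P(aggressive) ≈ 0.0195, P(balanced) ≈ 0.8949, P(conservative) ≈ 0.0856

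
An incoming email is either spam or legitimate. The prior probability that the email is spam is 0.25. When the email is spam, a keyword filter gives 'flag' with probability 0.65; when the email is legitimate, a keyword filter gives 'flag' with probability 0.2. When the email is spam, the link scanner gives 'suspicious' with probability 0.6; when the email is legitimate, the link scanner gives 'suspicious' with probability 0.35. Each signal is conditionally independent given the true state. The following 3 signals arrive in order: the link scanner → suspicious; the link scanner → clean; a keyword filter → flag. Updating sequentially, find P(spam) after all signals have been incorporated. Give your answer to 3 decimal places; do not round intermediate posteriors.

After the link scanner='suspicious': P(spam) = 0.6·0.2500 / (0.6·0.2500 + 0.35·0.7500) ≈ 0.3636
After the link scanner='clean': P(spam) = 0.4·0.3636 / (0.4·0.3636 + 0.65·0.6364) ≈ 0.2602
After a keyword filter='flag': P(spam) = 0.65·0.2602 / (0.65·0.2602 + 0.2·0.7398) ≈ 0.5333

0.533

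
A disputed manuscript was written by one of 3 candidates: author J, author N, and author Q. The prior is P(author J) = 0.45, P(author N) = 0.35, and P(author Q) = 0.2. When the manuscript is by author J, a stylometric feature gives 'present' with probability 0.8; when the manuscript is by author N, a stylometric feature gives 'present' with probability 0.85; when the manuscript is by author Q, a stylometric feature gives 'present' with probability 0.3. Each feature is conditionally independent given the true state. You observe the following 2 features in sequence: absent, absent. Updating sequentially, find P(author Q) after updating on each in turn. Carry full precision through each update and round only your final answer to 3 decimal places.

0.791

After 'absent': normaliser = 0.2·0.4500 + 0.15·0.3500 + 0.7·0.2000; P(author J) ≈ 0.3186, P(author N) ≈ 0.1858, P(author Q) ≈ 0.4956
After 'absent': normaliser = 0.2·0.3186 + 0.15·0.1858 + 0.7·0.4956; P(author J) ≈ 0.1453, P(author N) ≈ 0.0636, P(author Q) ≈ 0.7911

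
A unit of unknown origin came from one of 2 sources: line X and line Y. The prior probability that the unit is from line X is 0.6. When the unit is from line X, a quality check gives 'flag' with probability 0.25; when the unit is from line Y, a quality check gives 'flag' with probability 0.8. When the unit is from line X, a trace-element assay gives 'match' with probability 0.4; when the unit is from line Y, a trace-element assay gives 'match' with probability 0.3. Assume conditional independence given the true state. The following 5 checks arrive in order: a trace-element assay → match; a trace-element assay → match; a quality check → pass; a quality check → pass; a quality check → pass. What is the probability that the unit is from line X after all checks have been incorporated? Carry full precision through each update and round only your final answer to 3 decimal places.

After a trace-element assay='match': P(line X) = 0.4·0.6000 / (0.4·0.6000 + 0.3·0.4000) ≈ 0.6667
After a trace-element assay='match': P(line X) = 0.4·0.6667 / (0.4·0.6667 + 0.3·0.3333) ≈ 0.7273
After a quality check='pass': P(line X) = 0.75·0.7273 / (0.75·0.7273 + 0.2·0.2727) ≈ 0.9091
After a quality check='pass': P(line X) = 0.75·0.9091 / (0.75·0.9091 + 0.2·0.0909) ≈ 0.9740
After a quality check='pass': P(line X) = 0.75·0.9740 / (0.75·0.9740 + 0.2·0.0260) ≈ 0.9929

0.993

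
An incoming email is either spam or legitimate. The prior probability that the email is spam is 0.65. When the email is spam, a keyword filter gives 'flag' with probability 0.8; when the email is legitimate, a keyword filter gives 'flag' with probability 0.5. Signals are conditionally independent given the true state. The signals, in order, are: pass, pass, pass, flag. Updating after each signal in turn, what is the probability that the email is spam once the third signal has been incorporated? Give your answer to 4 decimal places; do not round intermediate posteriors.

0.1062

Each posterior becomes the prior for the next update.
After 'pass': P(spam) = 0.2·0.6500 / (0.2·0.6500 + 0.5·0.3500) ≈ 0.4262
After 'pass': P(spam) = 0.2·0.4262 / (0.2·0.4262 + 0.5·0.5738) ≈ 0.2291
After 'pass': P(spam) = 0.2·0.2291 / (0.2·0.2291 + 0.5·0.7709) ≈ 0.1062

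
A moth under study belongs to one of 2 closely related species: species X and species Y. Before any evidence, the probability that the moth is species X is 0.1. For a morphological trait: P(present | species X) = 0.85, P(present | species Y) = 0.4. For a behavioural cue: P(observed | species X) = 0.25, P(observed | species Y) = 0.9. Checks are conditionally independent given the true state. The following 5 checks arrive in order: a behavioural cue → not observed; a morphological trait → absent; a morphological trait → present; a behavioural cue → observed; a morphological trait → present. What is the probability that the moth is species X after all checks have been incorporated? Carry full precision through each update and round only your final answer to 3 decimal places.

0.207

Each posterior becomes the prior for the next update.
After a behavioural cue='not observed': P(species X) = 0.75·0.1000 / (0.75·0.1000 + 0.1·0.9000) ≈ 0.4545
After a morphological trait='absent': P(species X) = 0.15·0.4545 / (0.15·0.4545 + 0.6·0.5455) ≈ 0.1724
After a morphological trait='present': P(species X) = 0.85·0.1724 / (0.85·0.1724 + 0.4·0.8276) ≈ 0.3069
After a behavioural cue='observed': P(species X) = 0.25·0.3069 / (0.25·0.3069 + 0.9·0.6931) ≈ 0.1095
After a morphological trait='present': P(species X) = 0.85·0.1095 / (0.85·0.1095 + 0.4·0.8905) ≈ 0.2072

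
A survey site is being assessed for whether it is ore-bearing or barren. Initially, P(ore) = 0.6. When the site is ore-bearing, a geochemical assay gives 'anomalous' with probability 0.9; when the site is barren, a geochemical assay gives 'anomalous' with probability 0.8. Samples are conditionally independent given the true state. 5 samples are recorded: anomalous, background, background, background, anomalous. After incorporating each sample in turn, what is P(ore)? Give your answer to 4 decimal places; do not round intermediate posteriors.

After 'anomalous': P(ore) = 0.9·0.6000 / (0.9·0.6000 + 0.8·0.4000) ≈ 0.6279
After 'background': P(ore) = 0.1·0.6279 / (0.1·0.6279 + 0.2·0.3721) ≈ 0.4576
After 'background': P(ore) = 0.1·0.4576 / (0.1·0.4576 + 0.2·0.5424) ≈ 0.2967
After 'background': P(ore) = 0.1·0.2967 / (0.1·0.2967 + 0.2·0.7033) ≈ 0.1742
After 'anomalous': P(ore) = 0.9·0.1742 / (0.9·0.1742 + 0.8·0.8258) ≈ 0.1918

0.1918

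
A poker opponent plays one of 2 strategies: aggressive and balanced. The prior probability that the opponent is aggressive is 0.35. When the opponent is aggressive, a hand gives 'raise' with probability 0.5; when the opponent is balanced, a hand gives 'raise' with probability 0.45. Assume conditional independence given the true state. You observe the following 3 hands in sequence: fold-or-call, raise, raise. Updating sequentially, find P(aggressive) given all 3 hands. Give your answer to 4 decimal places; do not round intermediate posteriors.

0.3767

After 'fold-or-call': P(aggressive) = 0.5·0.3500 / (0.5·0.3500 + 0.55·0.6500) ≈ 0.3286
After 'raise': P(aggressive) = 0.5·0.3286 / (0.5·0.3286 + 0.45·0.6714) ≈ 0.3523
After 'raise': P(aggressive) = 0.5·0.3523 / (0.5·0.3523 + 0.45·0.6477) ≈ 0.3767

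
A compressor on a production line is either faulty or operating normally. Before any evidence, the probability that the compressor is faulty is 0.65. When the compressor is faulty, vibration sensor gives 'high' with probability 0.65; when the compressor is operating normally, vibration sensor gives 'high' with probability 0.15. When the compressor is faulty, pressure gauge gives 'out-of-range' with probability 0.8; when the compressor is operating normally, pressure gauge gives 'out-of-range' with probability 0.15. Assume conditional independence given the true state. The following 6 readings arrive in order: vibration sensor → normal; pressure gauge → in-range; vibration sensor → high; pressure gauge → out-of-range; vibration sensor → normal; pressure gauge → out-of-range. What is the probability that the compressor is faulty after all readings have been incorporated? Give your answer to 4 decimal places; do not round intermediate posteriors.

After vibration sensor='normal': P(faulty) = 0.35·0.6500 / (0.35·0.6500 + 0.85·0.3500) ≈ 0.4333
After pressure gauge='in-range': P(faulty) = 0.2·0.4333 / (0.2·0.4333 + 0.85·0.5667) ≈ 0.1525
After vibration sensor='high': P(faulty) = 0.65·0.1525 / (0.65·0.1525 + 0.15·0.8475) ≈ 0.4381
After pressure gauge='out-of-range': P(faulty) = 0.8·0.4381 / (0.8·0.4381 + 0.15·0.5619) ≈ 0.8061
After vibration sensor='normal': P(faulty) = 0.35·0.8061 / (0.35·0.8061 + 0.85·0.1939) ≈ 0.6313
After pressure gauge='out-of-range': P(faulty) = 0.8·0.6313 / (0.8·0.6313 + 0.15·0.3687) ≈ 0.9013

0.9013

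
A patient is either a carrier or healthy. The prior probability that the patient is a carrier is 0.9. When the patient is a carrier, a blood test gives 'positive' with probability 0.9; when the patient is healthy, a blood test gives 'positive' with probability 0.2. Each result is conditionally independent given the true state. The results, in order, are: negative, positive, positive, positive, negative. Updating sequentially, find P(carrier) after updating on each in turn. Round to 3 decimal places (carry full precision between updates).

0.928

After 'negative': P(carrier) = 0.1·0.9000 / (0.1·0.9000 + 0.8·0.1000) ≈ 0.5294
After 'positive': P(carrier) = 0.9·0.5294 / (0.9·0.5294 + 0.2·0.4706) ≈ 0.8351
After 'positive': P(carrier) = 0.9·0.8351 / (0.9·0.8351 + 0.2·0.1649) ≈ 0.9580
After 'positive': P(carrier) = 0.9·0.9580 / (0.9·0.9580 + 0.2·0.0420) ≈ 0.9903
After 'negative': P(carrier) = 0.1·0.9903 / (0.1·0.9903 + 0.8·0.0097) ≈ 0.9276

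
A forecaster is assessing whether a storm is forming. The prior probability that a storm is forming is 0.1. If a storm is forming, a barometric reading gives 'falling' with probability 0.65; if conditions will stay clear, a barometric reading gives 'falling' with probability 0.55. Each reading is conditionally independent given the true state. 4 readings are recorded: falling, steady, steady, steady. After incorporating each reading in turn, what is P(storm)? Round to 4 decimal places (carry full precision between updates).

0.0582

After 'falling': P(storm) = 0.65·0.1000 / (0.65·0.1000 + 0.55·0.9000) ≈ 0.1161
After 'steady': P(storm) = 0.35·0.1161 / (0.35·0.1161 + 0.45·0.8839) ≈ 0.0927
After 'steady': P(storm) = 0.35·0.0927 / (0.35·0.0927 + 0.45·0.9073) ≈ 0.0736
After 'steady': P(storm) = 0.35·0.0736 / (0.35·0.0736 + 0.45·0.9264) ≈ 0.0582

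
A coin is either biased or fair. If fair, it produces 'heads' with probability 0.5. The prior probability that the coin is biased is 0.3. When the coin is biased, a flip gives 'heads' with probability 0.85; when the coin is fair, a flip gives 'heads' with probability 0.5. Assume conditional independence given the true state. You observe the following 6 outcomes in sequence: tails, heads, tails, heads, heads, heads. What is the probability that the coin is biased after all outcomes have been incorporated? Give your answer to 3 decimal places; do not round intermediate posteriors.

0.244

After 'tails': P(biased) = 0.15·0.3000 / (0.15·0.3000 + 0.5·0.7000) ≈ 0.1139
After 'heads': P(biased) = 0.85·0.1139 / (0.85·0.1139 + 0.5·0.8861) ≈ 0.1794
After 'tails': P(biased) = 0.15·0.1794 / (0.15·0.1794 + 0.5·0.8206) ≈ 0.0615
After 'heads': P(biased) = 0.85·0.0615 / (0.85·0.0615 + 0.5·0.9385) ≈ 0.1003
After 'heads': P(biased) = 0.85·0.1003 / (0.85·0.1003 + 0.5·0.8997) ≈ 0.1593
After 'heads': P(biased) = 0.85·0.1593 / (0.85·0.1593 + 0.5·0.8407) ≈ 0.2437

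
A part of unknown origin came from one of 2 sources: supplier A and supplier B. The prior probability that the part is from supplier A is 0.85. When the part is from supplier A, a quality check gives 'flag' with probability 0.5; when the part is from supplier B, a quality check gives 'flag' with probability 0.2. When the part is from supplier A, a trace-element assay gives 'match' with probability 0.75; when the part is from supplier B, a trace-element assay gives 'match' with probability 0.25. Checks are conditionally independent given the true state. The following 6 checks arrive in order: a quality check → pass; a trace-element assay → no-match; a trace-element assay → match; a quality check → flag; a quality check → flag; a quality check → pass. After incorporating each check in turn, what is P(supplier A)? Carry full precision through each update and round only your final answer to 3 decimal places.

Each posterior becomes the prior for the next update.
After a quality check='pass': P(supplier A) = 0.5·0.8500 / (0.5·0.8500 + 0.8·0.1500) ≈ 0.7798
After a trace-element assay='no-match': P(supplier A) = 0.25·0.7798 / (0.25·0.7798 + 0.75·0.2202) ≈ 0.5414
After a trace-element assay='match': P(supplier A) = 0.75·0.5414 / (0.75·0.5414 + 0.25·0.4586) ≈ 0.7798
After a quality check='flag': P(supplier A) = 0.5·0.7798 / (0.5·0.7798 + 0.2·0.2202) ≈ 0.8985
After a quality check='flag': P(supplier A) = 0.5·0.8985 / (0.5·0.8985 + 0.2·0.1015) ≈ 0.9568
After a quality check='pass': P(supplier A) = 0.5·0.9568 / (0.5·0.9568 + 0.8·0.0432) ≈ 0.9326

0.933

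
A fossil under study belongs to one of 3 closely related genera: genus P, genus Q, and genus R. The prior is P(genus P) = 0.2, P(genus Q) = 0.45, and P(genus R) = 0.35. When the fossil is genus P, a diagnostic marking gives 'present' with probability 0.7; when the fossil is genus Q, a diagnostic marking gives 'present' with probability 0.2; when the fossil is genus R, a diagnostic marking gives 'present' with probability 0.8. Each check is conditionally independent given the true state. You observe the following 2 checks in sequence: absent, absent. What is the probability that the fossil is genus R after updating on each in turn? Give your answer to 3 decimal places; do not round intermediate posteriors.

Each posterior becomes the prior for the next update.
After 'absent': normaliser = 0.3·0.2000 + 0.8·0.4500 + 0.2·0.3500; P(genus P) ≈ 0.1224, P(genus Q) ≈ 0.7347, P(genus R) ≈ 0.1429
After 'absent': normaliser = 0.3·0.1224 + 0.8·0.7347 + 0.2·0.1429; P(genus P) ≈ 0.0563, P(genus Q) ≈ 0.9000, P(genus R) ≈ 0.0437

0.044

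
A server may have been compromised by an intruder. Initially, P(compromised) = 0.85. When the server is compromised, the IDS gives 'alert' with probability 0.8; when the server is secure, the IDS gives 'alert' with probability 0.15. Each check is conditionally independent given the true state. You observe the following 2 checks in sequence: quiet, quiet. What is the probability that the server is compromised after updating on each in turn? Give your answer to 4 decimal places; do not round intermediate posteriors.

Apply Bayes' rule sequentially, carrying P(compromised) forward.
After 'quiet': P(compromised) = 0.2·0.8500 / (0.2·0.8500 + 0.85·0.1500) ≈ 0.5714
After 'quiet': P(compromised) = 0.2·0.5714 / (0.2·0.5714 + 0.85·0.4286) ≈ 0.2388

0.2388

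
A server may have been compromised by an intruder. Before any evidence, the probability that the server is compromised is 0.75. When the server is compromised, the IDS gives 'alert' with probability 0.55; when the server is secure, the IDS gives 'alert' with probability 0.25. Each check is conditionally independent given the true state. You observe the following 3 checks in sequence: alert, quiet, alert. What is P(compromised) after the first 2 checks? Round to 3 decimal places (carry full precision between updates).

0.798

After 'alert': P(compromised) = 0.55·0.7500 / (0.55·0.7500 + 0.25·0.2500) ≈ 0.8684
After 'quiet': P(compromised) = 0.45·0.8684 / (0.45·0.8684 + 0.75·0.1316) ≈ 0.7984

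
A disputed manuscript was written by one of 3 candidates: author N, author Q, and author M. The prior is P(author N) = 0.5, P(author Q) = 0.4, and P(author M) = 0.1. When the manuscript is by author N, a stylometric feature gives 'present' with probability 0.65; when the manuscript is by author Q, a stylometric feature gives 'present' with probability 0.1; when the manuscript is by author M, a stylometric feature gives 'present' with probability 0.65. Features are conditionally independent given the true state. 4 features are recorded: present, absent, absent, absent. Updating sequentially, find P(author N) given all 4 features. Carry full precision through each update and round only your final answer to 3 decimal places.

After 'present': normaliser = 0.65·0.5000 + 0.1·0.4000 + 0.65·0.1000; P(author N) ≈ 0.7558, P(author Q) ≈ 0.0930, P(author M) ≈ 0.1512
After 'absent': normaliser = 0.35·0.7558 + 0.9·0.0930 + 0.35·0.1512; P(author N) ≈ 0.6594, P(author Q) ≈ 0.2087, P(author M) ≈ 0.1319
After 'absent': normaliser = 0.35·0.6594 + 0.9·0.2087 + 0.35·0.1319; P(author N) ≈ 0.4966, P(author Q) ≈ 0.4041, P(author M) ≈ 0.0993
After 'absent': normaliser = 0.35·0.4966 + 0.9·0.4041 + 0.35·0.0993; P(author N) ≈ 0.3037, P(author Q) ≈ 0.6356, P(author M) ≈ 0.0607

0.304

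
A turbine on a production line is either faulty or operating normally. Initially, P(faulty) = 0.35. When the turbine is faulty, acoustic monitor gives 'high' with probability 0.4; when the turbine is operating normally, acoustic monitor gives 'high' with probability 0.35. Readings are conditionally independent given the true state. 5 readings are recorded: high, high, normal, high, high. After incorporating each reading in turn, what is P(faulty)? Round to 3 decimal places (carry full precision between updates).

After 'high': P(faulty) = 0.4·0.3500 / (0.4·0.3500 + 0.35·0.6500) ≈ 0.3810
After 'high': P(faulty) = 0.4·0.3810 / (0.4·0.3810 + 0.35·0.6190) ≈ 0.4129
After 'normal': P(faulty) = 0.6·0.4129 / (0.6·0.4129 + 0.65·0.5871) ≈ 0.3936
After 'high': P(faulty) = 0.4·0.3936 / (0.4·0.3936 + 0.35·0.6064) ≈ 0.4259
After 'high': P(faulty) = 0.4·0.4259 / (0.4·0.4259 + 0.35·0.5741) ≈ 0.4589

0.459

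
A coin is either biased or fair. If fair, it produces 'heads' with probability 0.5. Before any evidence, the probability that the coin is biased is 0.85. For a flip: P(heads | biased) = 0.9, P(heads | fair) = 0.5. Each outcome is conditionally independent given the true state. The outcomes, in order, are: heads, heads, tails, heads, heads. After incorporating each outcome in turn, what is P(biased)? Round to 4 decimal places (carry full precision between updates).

0.9225

Apply Bayes' rule sequentially, carrying P(biased) forward.
After 'heads': P(biased) = 0.9·0.8500 / (0.9·0.8500 + 0.5·0.1500) ≈ 0.9107
After 'heads': P(biased) = 0.9·0.9107 / (0.9·0.9107 + 0.5·0.0893) ≈ 0.9483
After 'tails': P(biased) = 0.1·0.9483 / (0.1·0.9483 + 0.5·0.0517) ≈ 0.7860
After 'heads': P(biased) = 0.9·0.7860 / (0.9·0.7860 + 0.5·0.2140) ≈ 0.8686
After 'heads': P(biased) = 0.9·0.8686 / (0.9·0.8686 + 0.5·0.1314) ≈ 0.9225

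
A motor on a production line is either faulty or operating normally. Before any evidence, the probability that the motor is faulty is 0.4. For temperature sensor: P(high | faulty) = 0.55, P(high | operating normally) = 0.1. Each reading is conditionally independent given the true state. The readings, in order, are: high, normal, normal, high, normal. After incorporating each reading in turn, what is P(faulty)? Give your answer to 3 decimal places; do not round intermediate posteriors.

0.716

Apply Bayes' rule sequentially, carrying P(faulty) forward.
After 'high': P(faulty) = 0.55·0.4000 / (0.55·0.4000 + 0.1·0.6000) ≈ 0.7857
After 'normal': P(faulty) = 0.45·0.7857 / (0.45·0.7857 + 0.9·0.2143) ≈ 0.6471
After 'normal': P(faulty) = 0.45·0.6471 / (0.45·0.6471 + 0.9·0.3529) ≈ 0.4783
After 'high': P(faulty) = 0.55·0.4783 / (0.55·0.4783 + 0.1·0.5217) ≈ 0.8345
After 'normal': P(faulty) = 0.45·0.8345 / (0.45·0.8345 + 0.9·0.1655) ≈ 0.7160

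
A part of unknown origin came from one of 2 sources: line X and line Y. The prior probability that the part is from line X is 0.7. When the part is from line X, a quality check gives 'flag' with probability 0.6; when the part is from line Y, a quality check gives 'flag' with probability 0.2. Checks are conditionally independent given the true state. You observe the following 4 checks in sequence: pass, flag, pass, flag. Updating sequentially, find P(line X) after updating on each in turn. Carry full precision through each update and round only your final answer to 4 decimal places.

After 'pass': P(line X) = 0.4·0.7000 / (0.4·0.7000 + 0.8·0.3000) ≈ 0.5385
After 'flag': P(line X) = 0.6·0.5385 / (0.6·0.5385 + 0.2·0.4615) ≈ 0.7778
After 'pass': P(line X) = 0.4·0.7778 / (0.4·0.7778 + 0.8·0.2222) ≈ 0.6364
After 'flag': P(line X) = 0.6·0.6364 / (0.6·0.6364 + 0.2·0.3636) ≈ 0.8400

0.8400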